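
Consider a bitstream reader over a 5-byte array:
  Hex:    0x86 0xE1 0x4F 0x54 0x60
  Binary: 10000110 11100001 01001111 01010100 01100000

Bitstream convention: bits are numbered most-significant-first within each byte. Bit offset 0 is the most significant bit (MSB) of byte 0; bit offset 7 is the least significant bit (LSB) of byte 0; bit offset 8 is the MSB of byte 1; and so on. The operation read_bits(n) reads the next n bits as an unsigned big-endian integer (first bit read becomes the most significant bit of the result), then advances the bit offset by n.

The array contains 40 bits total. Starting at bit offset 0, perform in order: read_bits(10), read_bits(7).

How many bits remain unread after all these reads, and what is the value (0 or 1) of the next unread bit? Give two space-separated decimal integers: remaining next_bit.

Read 1: bits[0:10] width=10 -> value=539 (bin 1000011011); offset now 10 = byte 1 bit 2; 30 bits remain
Read 2: bits[10:17] width=7 -> value=66 (bin 1000010); offset now 17 = byte 2 bit 1; 23 bits remain

Answer: 23 1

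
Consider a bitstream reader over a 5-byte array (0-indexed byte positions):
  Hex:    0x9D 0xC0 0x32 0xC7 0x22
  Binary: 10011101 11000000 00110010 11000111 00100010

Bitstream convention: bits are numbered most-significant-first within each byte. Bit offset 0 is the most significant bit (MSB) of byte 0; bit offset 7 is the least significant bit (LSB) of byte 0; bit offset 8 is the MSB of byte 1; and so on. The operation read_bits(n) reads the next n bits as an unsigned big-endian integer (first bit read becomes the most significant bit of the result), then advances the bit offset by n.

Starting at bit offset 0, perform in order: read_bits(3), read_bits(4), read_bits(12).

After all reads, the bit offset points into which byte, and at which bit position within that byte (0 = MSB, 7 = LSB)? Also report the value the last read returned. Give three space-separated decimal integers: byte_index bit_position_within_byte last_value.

Answer: 2 3 3585

Derivation:
Read 1: bits[0:3] width=3 -> value=4 (bin 100); offset now 3 = byte 0 bit 3; 37 bits remain
Read 2: bits[3:7] width=4 -> value=14 (bin 1110); offset now 7 = byte 0 bit 7; 33 bits remain
Read 3: bits[7:19] width=12 -> value=3585 (bin 111000000001); offset now 19 = byte 2 bit 3; 21 bits remain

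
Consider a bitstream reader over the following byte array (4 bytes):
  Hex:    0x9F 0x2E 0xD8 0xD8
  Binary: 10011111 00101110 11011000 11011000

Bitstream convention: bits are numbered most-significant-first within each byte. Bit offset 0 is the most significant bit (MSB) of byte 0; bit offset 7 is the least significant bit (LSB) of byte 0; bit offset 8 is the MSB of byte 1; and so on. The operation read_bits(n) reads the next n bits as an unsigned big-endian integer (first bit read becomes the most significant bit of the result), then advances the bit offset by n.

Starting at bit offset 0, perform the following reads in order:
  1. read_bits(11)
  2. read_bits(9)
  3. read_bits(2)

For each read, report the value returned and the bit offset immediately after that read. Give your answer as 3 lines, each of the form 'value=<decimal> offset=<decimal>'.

Answer: value=1273 offset=11
value=237 offset=20
value=2 offset=22

Derivation:
Read 1: bits[0:11] width=11 -> value=1273 (bin 10011111001); offset now 11 = byte 1 bit 3; 21 bits remain
Read 2: bits[11:20] width=9 -> value=237 (bin 011101101); offset now 20 = byte 2 bit 4; 12 bits remain
Read 3: bits[20:22] width=2 -> value=2 (bin 10); offset now 22 = byte 2 bit 6; 10 bits remain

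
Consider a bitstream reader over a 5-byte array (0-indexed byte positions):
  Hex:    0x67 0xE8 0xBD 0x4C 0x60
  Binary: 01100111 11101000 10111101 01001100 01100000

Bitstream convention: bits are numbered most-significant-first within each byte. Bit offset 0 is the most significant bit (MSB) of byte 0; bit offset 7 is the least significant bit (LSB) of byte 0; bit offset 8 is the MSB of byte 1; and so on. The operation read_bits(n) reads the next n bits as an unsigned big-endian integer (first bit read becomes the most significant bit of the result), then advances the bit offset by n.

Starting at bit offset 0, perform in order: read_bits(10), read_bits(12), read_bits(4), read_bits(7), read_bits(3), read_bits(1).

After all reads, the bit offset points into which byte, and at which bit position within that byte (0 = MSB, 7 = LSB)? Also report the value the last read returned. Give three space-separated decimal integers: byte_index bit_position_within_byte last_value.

Read 1: bits[0:10] width=10 -> value=415 (bin 0110011111); offset now 10 = byte 1 bit 2; 30 bits remain
Read 2: bits[10:22] width=12 -> value=2607 (bin 101000101111); offset now 22 = byte 2 bit 6; 18 bits remain
Read 3: bits[22:26] width=4 -> value=5 (bin 0101); offset now 26 = byte 3 bit 2; 14 bits remain
Read 4: bits[26:33] width=7 -> value=24 (bin 0011000); offset now 33 = byte 4 bit 1; 7 bits remain
Read 5: bits[33:36] width=3 -> value=6 (bin 110); offset now 36 = byte 4 bit 4; 4 bits remain
Read 6: bits[36:37] width=1 -> value=0 (bin 0); offset now 37 = byte 4 bit 5; 3 bits remain

Answer: 4 5 0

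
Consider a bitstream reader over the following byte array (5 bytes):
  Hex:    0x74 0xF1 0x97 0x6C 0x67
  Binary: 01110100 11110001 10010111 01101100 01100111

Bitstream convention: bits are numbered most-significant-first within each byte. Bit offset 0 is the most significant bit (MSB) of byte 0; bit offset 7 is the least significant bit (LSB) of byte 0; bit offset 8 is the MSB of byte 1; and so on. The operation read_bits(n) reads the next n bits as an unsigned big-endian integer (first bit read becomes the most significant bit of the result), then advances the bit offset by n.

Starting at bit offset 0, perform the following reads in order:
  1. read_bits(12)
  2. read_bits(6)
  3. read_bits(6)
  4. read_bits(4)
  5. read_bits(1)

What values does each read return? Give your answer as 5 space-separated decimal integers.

Read 1: bits[0:12] width=12 -> value=1871 (bin 011101001111); offset now 12 = byte 1 bit 4; 28 bits remain
Read 2: bits[12:18] width=6 -> value=6 (bin 000110); offset now 18 = byte 2 bit 2; 22 bits remain
Read 3: bits[18:24] width=6 -> value=23 (bin 010111); offset now 24 = byte 3 bit 0; 16 bits remain
Read 4: bits[24:28] width=4 -> value=6 (bin 0110); offset now 28 = byte 3 bit 4; 12 bits remain
Read 5: bits[28:29] width=1 -> value=1 (bin 1); offset now 29 = byte 3 bit 5; 11 bits remain

Answer: 1871 6 23 6 1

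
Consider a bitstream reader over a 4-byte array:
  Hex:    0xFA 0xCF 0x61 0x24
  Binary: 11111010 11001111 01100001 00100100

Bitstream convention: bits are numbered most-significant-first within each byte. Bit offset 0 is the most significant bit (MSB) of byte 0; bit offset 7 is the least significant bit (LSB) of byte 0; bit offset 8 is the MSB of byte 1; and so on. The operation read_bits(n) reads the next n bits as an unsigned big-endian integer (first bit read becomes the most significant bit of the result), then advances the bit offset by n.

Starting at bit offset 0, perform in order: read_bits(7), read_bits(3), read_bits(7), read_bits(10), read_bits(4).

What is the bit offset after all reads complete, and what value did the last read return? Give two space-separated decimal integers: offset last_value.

Answer: 31 2

Derivation:
Read 1: bits[0:7] width=7 -> value=125 (bin 1111101); offset now 7 = byte 0 bit 7; 25 bits remain
Read 2: bits[7:10] width=3 -> value=3 (bin 011); offset now 10 = byte 1 bit 2; 22 bits remain
Read 3: bits[10:17] width=7 -> value=30 (bin 0011110); offset now 17 = byte 2 bit 1; 15 bits remain
Read 4: bits[17:27] width=10 -> value=777 (bin 1100001001); offset now 27 = byte 3 bit 3; 5 bits remain
Read 5: bits[27:31] width=4 -> value=2 (bin 0010); offset now 31 = byte 3 bit 7; 1 bits remain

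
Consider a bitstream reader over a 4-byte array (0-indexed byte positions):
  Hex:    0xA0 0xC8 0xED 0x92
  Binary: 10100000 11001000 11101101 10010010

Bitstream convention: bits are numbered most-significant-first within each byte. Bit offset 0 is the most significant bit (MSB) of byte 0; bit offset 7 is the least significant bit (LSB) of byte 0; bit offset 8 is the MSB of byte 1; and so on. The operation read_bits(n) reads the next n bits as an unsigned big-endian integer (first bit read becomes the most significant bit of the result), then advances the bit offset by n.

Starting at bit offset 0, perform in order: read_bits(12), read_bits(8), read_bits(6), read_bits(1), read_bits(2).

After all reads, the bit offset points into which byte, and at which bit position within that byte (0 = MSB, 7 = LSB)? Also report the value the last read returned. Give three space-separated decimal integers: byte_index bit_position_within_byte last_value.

Read 1: bits[0:12] width=12 -> value=2572 (bin 101000001100); offset now 12 = byte 1 bit 4; 20 bits remain
Read 2: bits[12:20] width=8 -> value=142 (bin 10001110); offset now 20 = byte 2 bit 4; 12 bits remain
Read 3: bits[20:26] width=6 -> value=54 (bin 110110); offset now 26 = byte 3 bit 2; 6 bits remain
Read 4: bits[26:27] width=1 -> value=0 (bin 0); offset now 27 = byte 3 bit 3; 5 bits remain
Read 5: bits[27:29] width=2 -> value=2 (bin 10); offset now 29 = byte 3 bit 5; 3 bits remain

Answer: 3 5 2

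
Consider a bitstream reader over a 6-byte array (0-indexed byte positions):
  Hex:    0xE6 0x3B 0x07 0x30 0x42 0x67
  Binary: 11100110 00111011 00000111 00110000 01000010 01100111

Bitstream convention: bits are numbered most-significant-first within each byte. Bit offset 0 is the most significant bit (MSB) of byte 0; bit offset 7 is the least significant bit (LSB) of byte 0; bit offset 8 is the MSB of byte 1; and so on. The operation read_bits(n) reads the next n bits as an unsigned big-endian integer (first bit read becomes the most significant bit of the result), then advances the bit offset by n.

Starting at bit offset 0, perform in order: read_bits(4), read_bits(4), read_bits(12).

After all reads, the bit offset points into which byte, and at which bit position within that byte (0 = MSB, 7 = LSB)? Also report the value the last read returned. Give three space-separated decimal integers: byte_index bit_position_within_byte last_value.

Answer: 2 4 944

Derivation:
Read 1: bits[0:4] width=4 -> value=14 (bin 1110); offset now 4 = byte 0 bit 4; 44 bits remain
Read 2: bits[4:8] width=4 -> value=6 (bin 0110); offset now 8 = byte 1 bit 0; 40 bits remain
Read 3: bits[8:20] width=12 -> value=944 (bin 001110110000); offset now 20 = byte 2 bit 4; 28 bits remain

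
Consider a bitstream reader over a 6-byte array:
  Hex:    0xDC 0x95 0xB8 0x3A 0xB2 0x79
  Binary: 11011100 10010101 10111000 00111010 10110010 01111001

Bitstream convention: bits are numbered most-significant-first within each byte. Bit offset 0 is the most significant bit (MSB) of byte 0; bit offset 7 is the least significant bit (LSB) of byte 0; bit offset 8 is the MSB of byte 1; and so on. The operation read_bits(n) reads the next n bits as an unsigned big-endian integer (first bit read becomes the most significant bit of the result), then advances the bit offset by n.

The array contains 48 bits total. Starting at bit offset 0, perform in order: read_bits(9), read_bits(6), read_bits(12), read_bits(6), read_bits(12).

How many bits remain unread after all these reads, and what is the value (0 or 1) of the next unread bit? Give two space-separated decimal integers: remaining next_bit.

Read 1: bits[0:9] width=9 -> value=441 (bin 110111001); offset now 9 = byte 1 bit 1; 39 bits remain
Read 2: bits[9:15] width=6 -> value=10 (bin 001010); offset now 15 = byte 1 bit 7; 33 bits remain
Read 3: bits[15:27] width=12 -> value=3521 (bin 110111000001); offset now 27 = byte 3 bit 3; 21 bits remain
Read 4: bits[27:33] width=6 -> value=53 (bin 110101); offset now 33 = byte 4 bit 1; 15 bits remain
Read 5: bits[33:45] width=12 -> value=1615 (bin 011001001111); offset now 45 = byte 5 bit 5; 3 bits remain

Answer: 3 0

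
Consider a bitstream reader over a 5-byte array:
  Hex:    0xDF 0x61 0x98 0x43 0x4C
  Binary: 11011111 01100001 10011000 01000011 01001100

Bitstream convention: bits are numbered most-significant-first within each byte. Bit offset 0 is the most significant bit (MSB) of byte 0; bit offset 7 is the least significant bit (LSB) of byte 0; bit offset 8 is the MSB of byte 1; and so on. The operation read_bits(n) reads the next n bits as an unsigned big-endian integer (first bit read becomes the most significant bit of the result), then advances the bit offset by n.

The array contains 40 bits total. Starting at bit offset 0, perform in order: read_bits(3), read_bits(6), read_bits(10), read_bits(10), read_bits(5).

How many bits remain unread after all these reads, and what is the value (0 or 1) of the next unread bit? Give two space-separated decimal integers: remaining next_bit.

Answer: 6 0

Derivation:
Read 1: bits[0:3] width=3 -> value=6 (bin 110); offset now 3 = byte 0 bit 3; 37 bits remain
Read 2: bits[3:9] width=6 -> value=62 (bin 111110); offset now 9 = byte 1 bit 1; 31 bits remain
Read 3: bits[9:19] width=10 -> value=780 (bin 1100001100); offset now 19 = byte 2 bit 3; 21 bits remain
Read 4: bits[19:29] width=10 -> value=776 (bin 1100001000); offset now 29 = byte 3 bit 5; 11 bits remain
Read 5: bits[29:34] width=5 -> value=13 (bin 01101); offset now 34 = byte 4 bit 2; 6 bits remain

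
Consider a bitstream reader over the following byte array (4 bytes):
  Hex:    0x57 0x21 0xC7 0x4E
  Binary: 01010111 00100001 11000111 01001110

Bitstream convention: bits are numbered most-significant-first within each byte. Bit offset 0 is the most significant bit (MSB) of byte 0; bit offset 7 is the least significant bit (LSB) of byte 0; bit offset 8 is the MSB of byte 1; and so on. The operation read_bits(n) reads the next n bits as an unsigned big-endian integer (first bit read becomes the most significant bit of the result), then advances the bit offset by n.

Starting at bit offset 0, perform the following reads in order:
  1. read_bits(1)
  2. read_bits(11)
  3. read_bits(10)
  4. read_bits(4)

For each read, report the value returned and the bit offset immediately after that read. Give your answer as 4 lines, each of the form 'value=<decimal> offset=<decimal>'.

Read 1: bits[0:1] width=1 -> value=0 (bin 0); offset now 1 = byte 0 bit 1; 31 bits remain
Read 2: bits[1:12] width=11 -> value=1394 (bin 10101110010); offset now 12 = byte 1 bit 4; 20 bits remain
Read 3: bits[12:22] width=10 -> value=113 (bin 0001110001); offset now 22 = byte 2 bit 6; 10 bits remain
Read 4: bits[22:26] width=4 -> value=13 (bin 1101); offset now 26 = byte 3 bit 2; 6 bits remain

Answer: value=0 offset=1
value=1394 offset=12
value=113 offset=22
value=13 offset=26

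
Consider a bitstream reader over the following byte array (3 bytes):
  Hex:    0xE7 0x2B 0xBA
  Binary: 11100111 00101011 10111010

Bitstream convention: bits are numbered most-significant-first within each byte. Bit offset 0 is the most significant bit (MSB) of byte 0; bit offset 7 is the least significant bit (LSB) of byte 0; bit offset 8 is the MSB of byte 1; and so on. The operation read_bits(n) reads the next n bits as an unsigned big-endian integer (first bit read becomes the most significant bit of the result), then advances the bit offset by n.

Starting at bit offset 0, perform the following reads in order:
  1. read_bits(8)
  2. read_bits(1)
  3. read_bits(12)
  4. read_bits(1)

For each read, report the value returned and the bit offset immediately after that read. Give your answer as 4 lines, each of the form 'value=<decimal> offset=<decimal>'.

Read 1: bits[0:8] width=8 -> value=231 (bin 11100111); offset now 8 = byte 1 bit 0; 16 bits remain
Read 2: bits[8:9] width=1 -> value=0 (bin 0); offset now 9 = byte 1 bit 1; 15 bits remain
Read 3: bits[9:21] width=12 -> value=1399 (bin 010101110111); offset now 21 = byte 2 bit 5; 3 bits remain
Read 4: bits[21:22] width=1 -> value=0 (bin 0); offset now 22 = byte 2 bit 6; 2 bits remain

Answer: value=231 offset=8
value=0 offset=9
value=1399 offset=21
value=0 offset=22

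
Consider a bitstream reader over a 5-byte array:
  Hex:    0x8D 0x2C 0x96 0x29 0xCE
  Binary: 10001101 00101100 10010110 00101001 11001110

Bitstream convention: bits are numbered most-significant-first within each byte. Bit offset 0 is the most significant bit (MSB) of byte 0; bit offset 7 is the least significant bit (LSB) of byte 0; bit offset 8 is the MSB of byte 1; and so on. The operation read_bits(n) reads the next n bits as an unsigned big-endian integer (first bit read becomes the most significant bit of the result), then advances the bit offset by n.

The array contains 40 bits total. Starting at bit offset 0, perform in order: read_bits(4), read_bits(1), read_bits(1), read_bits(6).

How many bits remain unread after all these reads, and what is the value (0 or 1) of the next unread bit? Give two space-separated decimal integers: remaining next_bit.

Answer: 28 1

Derivation:
Read 1: bits[0:4] width=4 -> value=8 (bin 1000); offset now 4 = byte 0 bit 4; 36 bits remain
Read 2: bits[4:5] width=1 -> value=1 (bin 1); offset now 5 = byte 0 bit 5; 35 bits remain
Read 3: bits[5:6] width=1 -> value=1 (bin 1); offset now 6 = byte 0 bit 6; 34 bits remain
Read 4: bits[6:12] width=6 -> value=18 (bin 010010); offset now 12 = byte 1 bit 4; 28 bits remain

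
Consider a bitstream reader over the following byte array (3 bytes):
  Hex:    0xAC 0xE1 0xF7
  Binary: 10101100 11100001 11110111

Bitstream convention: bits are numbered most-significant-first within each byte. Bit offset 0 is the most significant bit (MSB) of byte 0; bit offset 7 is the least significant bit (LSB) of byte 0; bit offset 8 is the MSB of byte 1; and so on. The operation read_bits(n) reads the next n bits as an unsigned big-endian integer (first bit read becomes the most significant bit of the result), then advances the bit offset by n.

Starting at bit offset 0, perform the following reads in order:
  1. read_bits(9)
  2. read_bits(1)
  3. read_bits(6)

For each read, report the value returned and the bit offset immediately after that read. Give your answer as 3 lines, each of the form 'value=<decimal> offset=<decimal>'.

Read 1: bits[0:9] width=9 -> value=345 (bin 101011001); offset now 9 = byte 1 bit 1; 15 bits remain
Read 2: bits[9:10] width=1 -> value=1 (bin 1); offset now 10 = byte 1 bit 2; 14 bits remain
Read 3: bits[10:16] width=6 -> value=33 (bin 100001); offset now 16 = byte 2 bit 0; 8 bits remain

Answer: value=345 offset=9
value=1 offset=10
value=33 offset=16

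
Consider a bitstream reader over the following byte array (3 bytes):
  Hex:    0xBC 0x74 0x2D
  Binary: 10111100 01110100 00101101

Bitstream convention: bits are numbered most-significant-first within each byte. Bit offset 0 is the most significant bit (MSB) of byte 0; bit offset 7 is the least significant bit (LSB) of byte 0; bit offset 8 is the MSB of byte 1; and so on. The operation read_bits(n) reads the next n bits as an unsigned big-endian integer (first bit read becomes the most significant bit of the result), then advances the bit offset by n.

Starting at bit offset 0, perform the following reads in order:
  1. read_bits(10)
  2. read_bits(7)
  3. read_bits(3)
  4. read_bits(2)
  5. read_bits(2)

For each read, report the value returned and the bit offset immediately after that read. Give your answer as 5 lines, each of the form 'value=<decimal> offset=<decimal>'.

Answer: value=753 offset=10
value=104 offset=17
value=2 offset=20
value=3 offset=22
value=1 offset=24

Derivation:
Read 1: bits[0:10] width=10 -> value=753 (bin 1011110001); offset now 10 = byte 1 bit 2; 14 bits remain
Read 2: bits[10:17] width=7 -> value=104 (bin 1101000); offset now 17 = byte 2 bit 1; 7 bits remain
Read 3: bits[17:20] width=3 -> value=2 (bin 010); offset now 20 = byte 2 bit 4; 4 bits remain
Read 4: bits[20:22] width=2 -> value=3 (bin 11); offset now 22 = byte 2 bit 6; 2 bits remain
Read 5: bits[22:24] width=2 -> value=1 (bin 01); offset now 24 = byte 3 bit 0; 0 bits remain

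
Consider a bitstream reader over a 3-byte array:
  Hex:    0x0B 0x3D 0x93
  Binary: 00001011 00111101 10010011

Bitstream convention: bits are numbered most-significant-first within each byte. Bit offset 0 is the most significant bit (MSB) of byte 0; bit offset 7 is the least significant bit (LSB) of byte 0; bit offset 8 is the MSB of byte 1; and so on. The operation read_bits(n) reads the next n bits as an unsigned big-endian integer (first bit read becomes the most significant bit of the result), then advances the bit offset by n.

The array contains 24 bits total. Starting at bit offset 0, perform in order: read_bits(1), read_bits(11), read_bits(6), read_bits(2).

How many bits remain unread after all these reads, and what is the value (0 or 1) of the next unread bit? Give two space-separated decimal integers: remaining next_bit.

Read 1: bits[0:1] width=1 -> value=0 (bin 0); offset now 1 = byte 0 bit 1; 23 bits remain
Read 2: bits[1:12] width=11 -> value=179 (bin 00010110011); offset now 12 = byte 1 bit 4; 12 bits remain
Read 3: bits[12:18] width=6 -> value=54 (bin 110110); offset now 18 = byte 2 bit 2; 6 bits remain
Read 4: bits[18:20] width=2 -> value=1 (bin 01); offset now 20 = byte 2 bit 4; 4 bits remain

Answer: 4 0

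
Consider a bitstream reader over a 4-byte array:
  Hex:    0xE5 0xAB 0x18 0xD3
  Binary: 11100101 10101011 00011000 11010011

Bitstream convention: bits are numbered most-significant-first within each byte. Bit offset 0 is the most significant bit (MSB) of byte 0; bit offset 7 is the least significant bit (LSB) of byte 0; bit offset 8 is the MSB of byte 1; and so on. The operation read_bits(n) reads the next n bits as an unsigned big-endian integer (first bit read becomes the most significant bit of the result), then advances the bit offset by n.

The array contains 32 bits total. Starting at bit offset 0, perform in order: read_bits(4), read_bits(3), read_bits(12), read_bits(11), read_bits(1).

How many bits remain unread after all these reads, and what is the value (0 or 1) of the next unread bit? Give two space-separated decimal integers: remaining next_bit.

Read 1: bits[0:4] width=4 -> value=14 (bin 1110); offset now 4 = byte 0 bit 4; 28 bits remain
Read 2: bits[4:7] width=3 -> value=2 (bin 010); offset now 7 = byte 0 bit 7; 25 bits remain
Read 3: bits[7:19] width=12 -> value=3416 (bin 110101011000); offset now 19 = byte 2 bit 3; 13 bits remain
Read 4: bits[19:30] width=11 -> value=1588 (bin 11000110100); offset now 30 = byte 3 bit 6; 2 bits remain
Read 5: bits[30:31] width=1 -> value=1 (bin 1); offset now 31 = byte 3 bit 7; 1 bits remain

Answer: 1 1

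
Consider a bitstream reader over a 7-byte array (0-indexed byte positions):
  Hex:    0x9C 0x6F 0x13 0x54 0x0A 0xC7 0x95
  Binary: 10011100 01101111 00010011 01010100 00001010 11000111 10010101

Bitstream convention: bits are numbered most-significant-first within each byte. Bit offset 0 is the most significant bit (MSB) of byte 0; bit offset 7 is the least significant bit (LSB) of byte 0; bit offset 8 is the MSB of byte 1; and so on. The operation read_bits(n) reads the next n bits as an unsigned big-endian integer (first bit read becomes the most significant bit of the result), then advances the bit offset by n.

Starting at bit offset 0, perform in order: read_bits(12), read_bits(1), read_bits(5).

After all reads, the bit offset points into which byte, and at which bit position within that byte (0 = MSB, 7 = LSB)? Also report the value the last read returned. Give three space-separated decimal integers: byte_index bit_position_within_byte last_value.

Read 1: bits[0:12] width=12 -> value=2502 (bin 100111000110); offset now 12 = byte 1 bit 4; 44 bits remain
Read 2: bits[12:13] width=1 -> value=1 (bin 1); offset now 13 = byte 1 bit 5; 43 bits remain
Read 3: bits[13:18] width=5 -> value=28 (bin 11100); offset now 18 = byte 2 bit 2; 38 bits remain

Answer: 2 2 28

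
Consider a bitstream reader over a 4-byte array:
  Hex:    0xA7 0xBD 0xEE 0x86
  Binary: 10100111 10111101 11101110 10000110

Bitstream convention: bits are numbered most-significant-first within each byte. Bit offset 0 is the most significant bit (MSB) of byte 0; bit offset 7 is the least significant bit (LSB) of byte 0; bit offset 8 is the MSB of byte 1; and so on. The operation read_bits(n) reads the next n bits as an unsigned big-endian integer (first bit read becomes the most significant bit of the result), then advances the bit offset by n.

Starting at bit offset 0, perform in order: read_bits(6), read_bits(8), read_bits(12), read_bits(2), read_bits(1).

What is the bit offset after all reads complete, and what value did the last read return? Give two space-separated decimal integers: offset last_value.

Read 1: bits[0:6] width=6 -> value=41 (bin 101001); offset now 6 = byte 0 bit 6; 26 bits remain
Read 2: bits[6:14] width=8 -> value=239 (bin 11101111); offset now 14 = byte 1 bit 6; 18 bits remain
Read 3: bits[14:26] width=12 -> value=1978 (bin 011110111010); offset now 26 = byte 3 bit 2; 6 bits remain
Read 4: bits[26:28] width=2 -> value=0 (bin 00); offset now 28 = byte 3 bit 4; 4 bits remain
Read 5: bits[28:29] width=1 -> value=0 (bin 0); offset now 29 = byte 3 bit 5; 3 bits remain

Answer: 29 0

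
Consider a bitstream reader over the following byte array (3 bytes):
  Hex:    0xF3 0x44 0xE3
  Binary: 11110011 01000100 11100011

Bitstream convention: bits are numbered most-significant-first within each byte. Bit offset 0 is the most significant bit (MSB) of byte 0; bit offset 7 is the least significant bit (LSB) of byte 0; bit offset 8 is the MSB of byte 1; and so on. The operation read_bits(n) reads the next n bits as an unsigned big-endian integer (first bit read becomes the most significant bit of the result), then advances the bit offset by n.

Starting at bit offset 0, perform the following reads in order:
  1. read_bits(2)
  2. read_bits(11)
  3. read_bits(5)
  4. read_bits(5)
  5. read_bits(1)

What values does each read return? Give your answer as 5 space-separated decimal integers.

Read 1: bits[0:2] width=2 -> value=3 (bin 11); offset now 2 = byte 0 bit 2; 22 bits remain
Read 2: bits[2:13] width=11 -> value=1640 (bin 11001101000); offset now 13 = byte 1 bit 5; 11 bits remain
Read 3: bits[13:18] width=5 -> value=19 (bin 10011); offset now 18 = byte 2 bit 2; 6 bits remain
Read 4: bits[18:23] width=5 -> value=17 (bin 10001); offset now 23 = byte 2 bit 7; 1 bits remain
Read 5: bits[23:24] width=1 -> value=1 (bin 1); offset now 24 = byte 3 bit 0; 0 bits remain

Answer: 3 1640 19 17 1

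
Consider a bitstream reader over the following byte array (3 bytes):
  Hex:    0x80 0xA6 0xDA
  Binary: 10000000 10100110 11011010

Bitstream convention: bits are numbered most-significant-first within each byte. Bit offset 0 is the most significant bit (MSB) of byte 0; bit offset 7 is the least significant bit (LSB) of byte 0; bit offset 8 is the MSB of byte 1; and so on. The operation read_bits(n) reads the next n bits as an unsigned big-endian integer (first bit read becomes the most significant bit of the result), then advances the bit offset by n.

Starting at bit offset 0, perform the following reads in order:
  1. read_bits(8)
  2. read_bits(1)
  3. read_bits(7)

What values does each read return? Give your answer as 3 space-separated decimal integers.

Read 1: bits[0:8] width=8 -> value=128 (bin 10000000); offset now 8 = byte 1 bit 0; 16 bits remain
Read 2: bits[8:9] width=1 -> value=1 (bin 1); offset now 9 = byte 1 bit 1; 15 bits remain
Read 3: bits[9:16] width=7 -> value=38 (bin 0100110); offset now 16 = byte 2 bit 0; 8 bits remain

Answer: 128 1 38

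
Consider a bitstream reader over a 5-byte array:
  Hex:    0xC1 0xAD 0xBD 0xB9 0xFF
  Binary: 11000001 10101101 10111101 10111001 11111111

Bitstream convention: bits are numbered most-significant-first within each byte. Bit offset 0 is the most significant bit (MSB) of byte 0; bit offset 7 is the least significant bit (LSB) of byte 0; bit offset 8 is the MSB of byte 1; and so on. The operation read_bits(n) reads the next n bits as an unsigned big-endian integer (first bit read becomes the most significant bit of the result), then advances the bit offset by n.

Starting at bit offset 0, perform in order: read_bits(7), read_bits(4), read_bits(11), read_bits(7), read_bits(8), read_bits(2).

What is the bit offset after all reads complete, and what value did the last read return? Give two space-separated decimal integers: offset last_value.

Answer: 39 3

Derivation:
Read 1: bits[0:7] width=7 -> value=96 (bin 1100000); offset now 7 = byte 0 bit 7; 33 bits remain
Read 2: bits[7:11] width=4 -> value=13 (bin 1101); offset now 11 = byte 1 bit 3; 29 bits remain
Read 3: bits[11:22] width=11 -> value=879 (bin 01101101111); offset now 22 = byte 2 bit 6; 18 bits remain
Read 4: bits[22:29] width=7 -> value=55 (bin 0110111); offset now 29 = byte 3 bit 5; 11 bits remain
Read 5: bits[29:37] width=8 -> value=63 (bin 00111111); offset now 37 = byte 4 bit 5; 3 bits remain
Read 6: bits[37:39] width=2 -> value=3 (bin 11); offset now 39 = byte 4 bit 7; 1 bits remain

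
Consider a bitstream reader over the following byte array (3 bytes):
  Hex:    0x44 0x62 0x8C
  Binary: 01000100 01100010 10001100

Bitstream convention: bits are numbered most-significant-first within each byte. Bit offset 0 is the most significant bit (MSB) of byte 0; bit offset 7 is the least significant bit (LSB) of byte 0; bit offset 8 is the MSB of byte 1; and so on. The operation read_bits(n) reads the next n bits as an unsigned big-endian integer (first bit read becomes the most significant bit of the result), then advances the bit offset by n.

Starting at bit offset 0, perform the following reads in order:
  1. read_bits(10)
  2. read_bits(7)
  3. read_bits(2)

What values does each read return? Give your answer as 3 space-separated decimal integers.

Read 1: bits[0:10] width=10 -> value=273 (bin 0100010001); offset now 10 = byte 1 bit 2; 14 bits remain
Read 2: bits[10:17] width=7 -> value=69 (bin 1000101); offset now 17 = byte 2 bit 1; 7 bits remain
Read 3: bits[17:19] width=2 -> value=0 (bin 00); offset now 19 = byte 2 bit 3; 5 bits remain

Answer: 273 69 0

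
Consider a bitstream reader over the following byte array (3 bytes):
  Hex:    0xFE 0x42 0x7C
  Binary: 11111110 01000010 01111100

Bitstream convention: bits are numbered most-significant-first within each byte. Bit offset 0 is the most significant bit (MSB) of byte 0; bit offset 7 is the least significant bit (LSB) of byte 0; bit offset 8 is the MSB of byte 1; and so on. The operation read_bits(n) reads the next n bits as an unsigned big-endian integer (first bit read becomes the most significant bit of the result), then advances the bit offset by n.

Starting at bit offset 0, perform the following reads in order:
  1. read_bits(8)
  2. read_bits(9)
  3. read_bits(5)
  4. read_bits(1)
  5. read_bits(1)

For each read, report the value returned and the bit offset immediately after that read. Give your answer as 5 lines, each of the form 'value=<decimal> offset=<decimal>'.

Read 1: bits[0:8] width=8 -> value=254 (bin 11111110); offset now 8 = byte 1 bit 0; 16 bits remain
Read 2: bits[8:17] width=9 -> value=132 (bin 010000100); offset now 17 = byte 2 bit 1; 7 bits remain
Read 3: bits[17:22] width=5 -> value=31 (bin 11111); offset now 22 = byte 2 bit 6; 2 bits remain
Read 4: bits[22:23] width=1 -> value=0 (bin 0); offset now 23 = byte 2 bit 7; 1 bits remain
Read 5: bits[23:24] width=1 -> value=0 (bin 0); offset now 24 = byte 3 bit 0; 0 bits remain

Answer: value=254 offset=8
value=132 offset=17
value=31 offset=22
value=0 offset=23
value=0 offset=24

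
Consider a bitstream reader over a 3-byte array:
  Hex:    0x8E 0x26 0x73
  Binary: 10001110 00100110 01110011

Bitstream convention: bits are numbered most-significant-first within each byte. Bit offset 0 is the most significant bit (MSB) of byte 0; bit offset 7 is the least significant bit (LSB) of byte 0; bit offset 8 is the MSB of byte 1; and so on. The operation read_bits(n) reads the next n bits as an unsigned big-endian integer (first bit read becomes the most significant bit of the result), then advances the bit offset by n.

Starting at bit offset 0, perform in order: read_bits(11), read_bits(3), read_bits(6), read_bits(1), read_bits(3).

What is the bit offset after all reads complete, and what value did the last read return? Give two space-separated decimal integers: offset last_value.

Answer: 24 3

Derivation:
Read 1: bits[0:11] width=11 -> value=1137 (bin 10001110001); offset now 11 = byte 1 bit 3; 13 bits remain
Read 2: bits[11:14] width=3 -> value=1 (bin 001); offset now 14 = byte 1 bit 6; 10 bits remain
Read 3: bits[14:20] width=6 -> value=39 (bin 100111); offset now 20 = byte 2 bit 4; 4 bits remain
Read 4: bits[20:21] width=1 -> value=0 (bin 0); offset now 21 = byte 2 bit 5; 3 bits remain
Read 5: bits[21:24] width=3 -> value=3 (bin 011); offset now 24 = byte 3 bit 0; 0 bits remain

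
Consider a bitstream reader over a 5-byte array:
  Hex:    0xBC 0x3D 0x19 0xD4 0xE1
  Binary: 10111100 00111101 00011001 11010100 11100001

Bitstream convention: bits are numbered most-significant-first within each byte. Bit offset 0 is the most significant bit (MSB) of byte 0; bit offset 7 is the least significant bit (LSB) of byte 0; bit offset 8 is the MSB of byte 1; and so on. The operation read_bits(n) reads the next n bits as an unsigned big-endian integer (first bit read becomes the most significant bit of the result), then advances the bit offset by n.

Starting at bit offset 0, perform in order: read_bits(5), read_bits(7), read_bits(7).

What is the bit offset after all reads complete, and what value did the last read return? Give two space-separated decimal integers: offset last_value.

Read 1: bits[0:5] width=5 -> value=23 (bin 10111); offset now 5 = byte 0 bit 5; 35 bits remain
Read 2: bits[5:12] width=7 -> value=67 (bin 1000011); offset now 12 = byte 1 bit 4; 28 bits remain
Read 3: bits[12:19] width=7 -> value=104 (bin 1101000); offset now 19 = byte 2 bit 3; 21 bits remain

Answer: 19 104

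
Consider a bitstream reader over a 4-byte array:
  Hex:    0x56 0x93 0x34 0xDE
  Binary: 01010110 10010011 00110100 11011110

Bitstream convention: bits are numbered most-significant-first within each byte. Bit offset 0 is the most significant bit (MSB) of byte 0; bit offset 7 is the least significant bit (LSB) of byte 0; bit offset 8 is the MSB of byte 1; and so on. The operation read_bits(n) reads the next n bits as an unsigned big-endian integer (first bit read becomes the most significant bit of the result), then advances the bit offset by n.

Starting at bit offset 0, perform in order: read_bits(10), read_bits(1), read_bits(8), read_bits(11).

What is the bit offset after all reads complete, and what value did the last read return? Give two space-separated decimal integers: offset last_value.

Read 1: bits[0:10] width=10 -> value=346 (bin 0101011010); offset now 10 = byte 1 bit 2; 22 bits remain
Read 2: bits[10:11] width=1 -> value=0 (bin 0); offset now 11 = byte 1 bit 3; 21 bits remain
Read 3: bits[11:19] width=8 -> value=153 (bin 10011001); offset now 19 = byte 2 bit 3; 13 bits remain
Read 4: bits[19:30] width=11 -> value=1335 (bin 10100110111); offset now 30 = byte 3 bit 6; 2 bits remain

Answer: 30 1335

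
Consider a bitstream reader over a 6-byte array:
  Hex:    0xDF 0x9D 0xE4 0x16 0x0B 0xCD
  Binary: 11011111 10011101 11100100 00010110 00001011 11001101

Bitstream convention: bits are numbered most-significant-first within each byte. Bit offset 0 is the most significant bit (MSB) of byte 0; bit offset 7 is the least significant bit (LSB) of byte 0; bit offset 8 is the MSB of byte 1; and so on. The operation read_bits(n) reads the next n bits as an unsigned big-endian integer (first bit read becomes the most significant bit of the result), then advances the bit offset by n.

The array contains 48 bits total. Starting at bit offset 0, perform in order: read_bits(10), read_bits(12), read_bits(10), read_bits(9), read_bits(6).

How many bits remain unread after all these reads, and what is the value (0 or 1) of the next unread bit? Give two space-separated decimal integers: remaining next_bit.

Answer: 1 1

Derivation:
Read 1: bits[0:10] width=10 -> value=894 (bin 1101111110); offset now 10 = byte 1 bit 2; 38 bits remain
Read 2: bits[10:22] width=12 -> value=1913 (bin 011101111001); offset now 22 = byte 2 bit 6; 26 bits remain
Read 3: bits[22:32] width=10 -> value=22 (bin 0000010110); offset now 32 = byte 4 bit 0; 16 bits remain
Read 4: bits[32:41] width=9 -> value=23 (bin 000010111); offset now 41 = byte 5 bit 1; 7 bits remain
Read 5: bits[41:47] width=6 -> value=38 (bin 100110); offset now 47 = byte 5 bit 7; 1 bits remain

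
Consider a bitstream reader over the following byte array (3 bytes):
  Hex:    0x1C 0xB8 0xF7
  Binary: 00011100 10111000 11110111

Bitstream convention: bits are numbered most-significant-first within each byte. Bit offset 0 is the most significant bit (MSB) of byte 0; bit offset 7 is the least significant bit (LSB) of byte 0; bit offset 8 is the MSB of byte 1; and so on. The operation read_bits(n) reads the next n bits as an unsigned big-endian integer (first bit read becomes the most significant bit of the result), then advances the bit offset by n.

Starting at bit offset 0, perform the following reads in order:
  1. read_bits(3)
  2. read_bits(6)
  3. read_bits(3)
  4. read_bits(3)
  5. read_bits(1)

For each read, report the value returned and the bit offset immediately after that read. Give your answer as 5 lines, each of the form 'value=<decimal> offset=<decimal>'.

Read 1: bits[0:3] width=3 -> value=0 (bin 000); offset now 3 = byte 0 bit 3; 21 bits remain
Read 2: bits[3:9] width=6 -> value=57 (bin 111001); offset now 9 = byte 1 bit 1; 15 bits remain
Read 3: bits[9:12] width=3 -> value=3 (bin 011); offset now 12 = byte 1 bit 4; 12 bits remain
Read 4: bits[12:15] width=3 -> value=4 (bin 100); offset now 15 = byte 1 bit 7; 9 bits remain
Read 5: bits[15:16] width=1 -> value=0 (bin 0); offset now 16 = byte 2 bit 0; 8 bits remain

Answer: value=0 offset=3
value=57 offset=9
value=3 offset=12
value=4 offset=15
value=0 offset=16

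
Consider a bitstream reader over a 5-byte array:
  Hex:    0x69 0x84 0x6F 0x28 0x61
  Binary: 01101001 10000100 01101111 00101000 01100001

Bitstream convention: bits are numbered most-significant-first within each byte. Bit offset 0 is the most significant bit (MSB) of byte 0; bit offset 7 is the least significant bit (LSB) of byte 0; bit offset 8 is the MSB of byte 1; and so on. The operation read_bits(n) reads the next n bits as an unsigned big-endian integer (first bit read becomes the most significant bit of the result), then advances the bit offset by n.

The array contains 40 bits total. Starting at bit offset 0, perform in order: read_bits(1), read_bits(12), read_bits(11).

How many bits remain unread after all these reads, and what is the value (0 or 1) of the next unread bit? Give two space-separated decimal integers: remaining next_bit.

Read 1: bits[0:1] width=1 -> value=0 (bin 0); offset now 1 = byte 0 bit 1; 39 bits remain
Read 2: bits[1:13] width=12 -> value=3376 (bin 110100110000); offset now 13 = byte 1 bit 5; 27 bits remain
Read 3: bits[13:24] width=11 -> value=1135 (bin 10001101111); offset now 24 = byte 3 bit 0; 16 bits remain

Answer: 16 0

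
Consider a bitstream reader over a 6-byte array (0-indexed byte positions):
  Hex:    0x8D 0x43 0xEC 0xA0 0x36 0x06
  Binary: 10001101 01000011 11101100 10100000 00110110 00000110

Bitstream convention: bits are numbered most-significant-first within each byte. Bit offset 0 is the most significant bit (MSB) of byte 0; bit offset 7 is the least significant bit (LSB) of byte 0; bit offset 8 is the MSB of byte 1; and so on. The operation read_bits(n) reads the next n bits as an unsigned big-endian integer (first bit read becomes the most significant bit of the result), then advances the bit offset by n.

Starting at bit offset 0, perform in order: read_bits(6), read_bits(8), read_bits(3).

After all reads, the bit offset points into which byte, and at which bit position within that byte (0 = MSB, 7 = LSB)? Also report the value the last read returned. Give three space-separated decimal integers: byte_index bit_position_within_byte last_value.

Read 1: bits[0:6] width=6 -> value=35 (bin 100011); offset now 6 = byte 0 bit 6; 42 bits remain
Read 2: bits[6:14] width=8 -> value=80 (bin 01010000); offset now 14 = byte 1 bit 6; 34 bits remain
Read 3: bits[14:17] width=3 -> value=7 (bin 111); offset now 17 = byte 2 bit 1; 31 bits remain

Answer: 2 1 7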